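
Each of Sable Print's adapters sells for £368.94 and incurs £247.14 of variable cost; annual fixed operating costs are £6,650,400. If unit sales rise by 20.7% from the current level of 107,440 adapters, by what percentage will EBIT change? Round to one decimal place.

+42.1%

Total contribution margin = 107,440 × £121.80 = £13,086,192.00.
Operating income = contribution − fixed costs = £13,086,192.00 − £6,650,400 = £6,435,792.00.
Degree of operating leverage = £13,086,192.00 / £6,435,792.00 = 2.0333.
Operating income changes by 2.0333 × +20.7% = +42.1%.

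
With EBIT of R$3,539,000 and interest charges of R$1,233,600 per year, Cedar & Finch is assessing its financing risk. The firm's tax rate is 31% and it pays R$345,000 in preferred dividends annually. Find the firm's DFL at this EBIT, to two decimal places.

1.96

Interest = R$1,233,600.00.
Preferred dividends grossed up pre-tax: R$345,000 / (1 − 0.31) = R$500,000.00.
DFL = EBIT ÷ [EBIT − I − D_p/(1−t)] = R$3,539,000 ÷ [R$3,539,000 − R$1,233,600.00 − R$500,000.00] = R$3,539,000 ÷ R$1,805,400.00 = 1.9602.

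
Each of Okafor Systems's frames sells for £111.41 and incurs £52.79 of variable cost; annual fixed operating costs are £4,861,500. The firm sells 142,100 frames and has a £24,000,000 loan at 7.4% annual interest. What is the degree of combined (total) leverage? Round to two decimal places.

4.92

At 142,100 units, contribution = 142,100 × £58.62 = £8,329,902.00.
Subtracting fixed costs: EBIT = £8,329,902.00 − £4,861,500 = £3,468,402.00. Interest = £1,776,000.00.
DOL = £8,329,902.00 ÷ £3,468,402.00 = 2.4017; DFL = £3,468,402.00 ÷ £1,692,402.00 = 2.0494.
DCL = DOL × DFL = 2.4017 × 2.0494 = 4.9220.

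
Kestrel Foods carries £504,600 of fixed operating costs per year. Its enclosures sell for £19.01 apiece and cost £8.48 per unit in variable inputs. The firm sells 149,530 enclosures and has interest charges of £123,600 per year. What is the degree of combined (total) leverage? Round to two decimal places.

At 149,530 units, contribution = 149,530 × £10.53 = £1,574,550.90.
Subtracting fixed costs: EBIT = £1,574,550.90 − £504,600 = £1,069,950.90. Interest = £123,600.00, so EBIT − I = £946,350.90.
DCL = contribution ÷ (EBIT − I) = £1,574,550.90 ÷ £946,350.90 = 1.6638.

1.66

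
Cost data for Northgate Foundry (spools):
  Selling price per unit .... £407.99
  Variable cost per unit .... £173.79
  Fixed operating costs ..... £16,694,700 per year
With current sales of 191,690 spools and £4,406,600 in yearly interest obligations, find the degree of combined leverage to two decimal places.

Contribution at this volume is 191,690 × £234.20 = £44,893,798.00.
EBIT = £44,893,798.00 − £16,694,700 = £28,199,098.00. Interest = £4,406,600.00.
DOL = £44,893,798.00 ÷ £28,199,098.00 = 1.5920; DFL = £28,199,098.00 ÷ £23,792,498.00 = 1.1852.
Combined leverage = 1.5920 × 1.1852 = 1.8868.

1.89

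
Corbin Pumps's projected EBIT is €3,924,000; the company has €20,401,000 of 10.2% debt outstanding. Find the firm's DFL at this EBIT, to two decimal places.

Interest = €2,080,902.00.
DFL = EBIT ÷ (EBIT − I) = €3,924,000 ÷ (€3,924,000 − €2,080,902.00) = €3,924,000 ÷ €1,843,098.00 = 2.1290.

2.13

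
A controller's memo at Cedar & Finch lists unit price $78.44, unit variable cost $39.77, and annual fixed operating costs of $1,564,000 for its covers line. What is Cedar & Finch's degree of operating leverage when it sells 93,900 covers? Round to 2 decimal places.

Contribution at this volume is 93,900 × $38.67 = $3,631,113.00.
Subtracting fixed costs: EBIT = $3,631,113.00 − $1,564,000 = $2,067,113.00.
Degree of operating leverage = $3,631,113.00 / $2,067,113.00 = 1.7566.

1.76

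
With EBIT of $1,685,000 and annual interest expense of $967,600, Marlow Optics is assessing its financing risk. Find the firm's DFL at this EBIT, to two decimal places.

Interest = $967,600.00.
DFL = EBIT ÷ (EBIT − I) = $1,685,000 ÷ ($1,685,000 − $967,600.00) = $1,685,000 ÷ $717,400.00 = 2.3488.

2.35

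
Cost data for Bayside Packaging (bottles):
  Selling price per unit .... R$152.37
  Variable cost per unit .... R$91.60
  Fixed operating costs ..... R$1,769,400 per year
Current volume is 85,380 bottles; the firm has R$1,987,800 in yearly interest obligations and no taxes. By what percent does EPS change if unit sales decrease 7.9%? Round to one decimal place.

Total contribution margin = 85,380 × R$60.77 = R$5,188,542.60.
Operating income = contribution − fixed costs = R$5,188,542.60 − R$1,769,400 = R$3,419,142.60.
After interest of R$1,987,800.00, pre-tax earnings = R$1,431,342.60.
DCL = total CM / (EBIT − I) = R$5,188,542.60 / R$1,431,342.60 = 3.6249.
EPS therefore changes by 3.6249 × (-7.9%) = -28.6%.

-28.6%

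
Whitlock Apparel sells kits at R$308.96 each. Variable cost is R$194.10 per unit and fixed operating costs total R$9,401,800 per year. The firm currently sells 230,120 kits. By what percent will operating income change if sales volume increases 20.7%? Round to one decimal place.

+32.1%

Total contribution margin = 230,120 × R$114.86 = R$26,431,583.20.
Operating income = contribution − fixed costs = R$26,431,583.20 − R$9,401,800 = R$17,029,783.20.
DOL = contribution ÷ EBIT = R$26,431,583.20 ÷ R$17,029,783.20 = 1.5521.
Operating income changes by 1.5521 × +20.7% = +32.1%.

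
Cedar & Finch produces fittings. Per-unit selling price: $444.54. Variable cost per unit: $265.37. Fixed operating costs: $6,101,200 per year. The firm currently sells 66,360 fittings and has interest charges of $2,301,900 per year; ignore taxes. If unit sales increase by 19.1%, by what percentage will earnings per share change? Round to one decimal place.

+65.1%

Contribution at this volume is 66,360 × $179.17 = $11,889,721.20.
EBIT = $11,889,721.20 − $6,101,200 = $5,788,521.20.
Interest = $2,301,900.00, so EBIT − I = $3,486,621.20.
Degree of combined leverage = contribution ÷ (EBIT − I) = $11,889,721.20 ÷ $3,486,621.20 = 3.4101.
EPS therefore changes by 3.4101 × (+19.1%) = +65.1%.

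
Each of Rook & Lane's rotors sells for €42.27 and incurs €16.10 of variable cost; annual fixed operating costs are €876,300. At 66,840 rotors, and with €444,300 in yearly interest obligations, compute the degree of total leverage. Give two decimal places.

4.08

Total contribution margin = 66,840 × €26.17 = €1,749,202.80.
Operating income = contribution − fixed costs = €1,749,202.80 − €876,300 = €872,902.80. Interest = €444,300.00.
DOL = €1,749,202.80 ÷ €872,902.80 = 2.0039; DFL = €872,902.80 ÷ €428,602.80 = 2.0366.
DCL = DOL × DFL = 2.0039 × 2.0366 = 4.0811.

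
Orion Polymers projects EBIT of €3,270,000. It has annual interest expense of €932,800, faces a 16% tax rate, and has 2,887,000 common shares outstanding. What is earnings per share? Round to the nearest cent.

€0.68

Pre-tax income = €3,270,000 − €932,800.00 = €2,337,200.00.
After tax at 16%: net income = €2,337,200.00 × 0.84 = €1,963,248.00.
EPS = €1,963,248.00 ÷ 2,887,000 = €0.68.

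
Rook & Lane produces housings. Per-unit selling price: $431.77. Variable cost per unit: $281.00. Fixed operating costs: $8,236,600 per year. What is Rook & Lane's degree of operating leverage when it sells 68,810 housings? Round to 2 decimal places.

Contribution at this volume is 68,810 × $150.77 = $10,374,483.70.
Operating income = contribution − fixed costs = $10,374,483.70 − $8,236,600 = $2,137,883.70.
Degree of operating leverage = $10,374,483.70 / $2,137,883.70 = 4.8527.

4.85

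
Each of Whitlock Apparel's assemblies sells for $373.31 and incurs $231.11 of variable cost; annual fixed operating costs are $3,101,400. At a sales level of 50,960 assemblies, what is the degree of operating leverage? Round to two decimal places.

1.75

Total contribution margin = 50,960 × $142.20 = $7,246,512.00.
Operating income = contribution − fixed costs = $7,246,512.00 − $3,101,400 = $4,145,112.00.
Degree of operating leverage = $7,246,512.00 / $4,145,112.00 = 1.7482.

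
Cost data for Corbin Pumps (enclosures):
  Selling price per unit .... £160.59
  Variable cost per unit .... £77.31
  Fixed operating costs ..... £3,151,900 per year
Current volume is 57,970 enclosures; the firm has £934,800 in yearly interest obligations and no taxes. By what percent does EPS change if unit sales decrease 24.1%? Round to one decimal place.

-157.0%

Contribution at this volume is 57,970 × £83.28 = £4,827,741.60.
Operating income = contribution − fixed costs = £4,827,741.60 − £3,151,900 = £1,675,841.60.
After interest of £934,800.00, pre-tax earnings = £741,041.60.
Degree of combined leverage = contribution ÷ (EBIT − I) = £4,827,741.60 ÷ £741,041.60 = 6.5148.
EPS therefore changes by 6.5148 × (-24.1%) = -157.0%.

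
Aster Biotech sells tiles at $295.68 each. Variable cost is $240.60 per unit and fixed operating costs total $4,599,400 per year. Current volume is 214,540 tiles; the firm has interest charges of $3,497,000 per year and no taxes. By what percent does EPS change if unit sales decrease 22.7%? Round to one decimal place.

At 214,540 units, contribution = 214,540 × $55.08 = $11,816,863.20.
EBIT = $11,816,863.20 − $4,599,400 = $7,217,463.20.
After interest of $3,497,000.00, pre-tax earnings = $3,720,463.20.
DCL = total CM / (EBIT − I) = $11,816,863.20 / $3,720,463.20 = 3.1762.
EPS therefore changes by 3.1762 × (-22.7%) = -72.1%.

-72.1%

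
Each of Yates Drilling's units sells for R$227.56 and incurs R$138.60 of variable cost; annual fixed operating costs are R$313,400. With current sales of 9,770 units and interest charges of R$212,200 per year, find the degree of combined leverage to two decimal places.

2.53

At 9,770 units, contribution = 9,770 × R$88.96 = R$869,139.20.
Subtracting fixed costs: EBIT = R$869,139.20 − R$313,400 = R$555,739.20. Interest = R$212,200.00, so EBIT − I = R$343,539.20.
DCL = contribution ÷ (EBIT − I) = R$869,139.20 ÷ R$343,539.20 = 2.5300.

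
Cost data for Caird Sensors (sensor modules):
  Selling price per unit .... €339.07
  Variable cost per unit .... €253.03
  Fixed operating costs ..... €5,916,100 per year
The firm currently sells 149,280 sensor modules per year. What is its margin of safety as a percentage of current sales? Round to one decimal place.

53.9%

Contribution margin per unit = €339.07 − €253.03 = €86.04. Break-even units = €5,916,100 ÷ €86.04 = 68,759.88; break-even revenue = 68,759.88 × €339.07 = €23,314,412.22.
Actual sales revenue = 149,280 × €339.07 = €50,616,369.60.
Margin of safety = (€50,616,369.60 − €23,314,412.22) ÷ €50,616,369.60 = 53.9%.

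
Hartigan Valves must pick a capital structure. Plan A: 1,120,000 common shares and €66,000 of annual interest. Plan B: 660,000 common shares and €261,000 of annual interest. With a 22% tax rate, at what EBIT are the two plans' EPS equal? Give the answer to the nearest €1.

€540,783

At indifference, (EBIT − 66,000)(1 − t)/1,120,000 = (EBIT − 261,000)(1 − t)/660,000.
Cancelling (1 − t) and cross-multiplying: 660,000·(EBIT − 66,000) = 1,120,000·(EBIT − 261,000).
Solving, EBIT = (261,000·1,120,000 − 66,000·660,000) / (1,120,000 − 660,000) = 248,760,000,000 / 460,000 = 540,782.61.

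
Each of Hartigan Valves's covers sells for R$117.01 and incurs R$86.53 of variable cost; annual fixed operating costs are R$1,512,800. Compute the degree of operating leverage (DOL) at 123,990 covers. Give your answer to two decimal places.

1.67

Total contribution margin = 123,990 × R$30.48 = R$3,779,215.20.
Operating income = contribution − fixed costs = R$3,779,215.20 − R$1,512,800 = R$2,266,415.20.
DOL = contribution ÷ EBIT = R$3,779,215.20 ÷ R$2,266,415.20 = 1.6675.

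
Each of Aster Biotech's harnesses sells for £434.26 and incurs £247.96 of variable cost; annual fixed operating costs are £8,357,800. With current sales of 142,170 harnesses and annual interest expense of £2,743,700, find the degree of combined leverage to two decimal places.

1.72

Total contribution margin = 142,170 × £186.30 = £26,486,271.00.
EBIT = £26,486,271.00 − £8,357,800 = £18,128,471.00. Interest = £2,743,700.00.
DOL = £26,486,271.00 ÷ £18,128,471.00 = 1.4610; DFL = £18,128,471.00 ÷ £15,384,771.00 = 1.1783.
DCL = DOL × DFL = 1.4610 × 1.1783 = 1.7215.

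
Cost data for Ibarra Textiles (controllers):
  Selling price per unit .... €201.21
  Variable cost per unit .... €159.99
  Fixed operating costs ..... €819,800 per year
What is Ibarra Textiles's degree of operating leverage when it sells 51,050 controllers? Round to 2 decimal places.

Contribution at this volume is 51,050 × €41.22 = €2,104,281.00.
Subtracting fixed costs: EBIT = €2,104,281.00 − €819,800 = €1,284,481.00.
So DOL = total CM / EBIT = €2,104,281.00 / €1,284,481.00 = 1.6382.

1.64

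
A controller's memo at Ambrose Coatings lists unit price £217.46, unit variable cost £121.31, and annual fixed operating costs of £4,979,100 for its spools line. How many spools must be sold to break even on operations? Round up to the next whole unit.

Unit CM = price − variable cost = £217.46 − £121.31 = £96.15.
Units to break even: £4,979,100 ÷ £96.15 = 51,784.71, rounded up to 51,785.

51,785 spools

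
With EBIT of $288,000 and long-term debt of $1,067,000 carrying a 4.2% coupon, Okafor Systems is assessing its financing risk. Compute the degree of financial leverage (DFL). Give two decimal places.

1.18

Interest = $44,814.00.
DFL = EBIT ÷ (EBIT − I) = $288,000 ÷ ($288,000 − $44,814.00) = $288,000 ÷ $243,186.00 = 1.1843.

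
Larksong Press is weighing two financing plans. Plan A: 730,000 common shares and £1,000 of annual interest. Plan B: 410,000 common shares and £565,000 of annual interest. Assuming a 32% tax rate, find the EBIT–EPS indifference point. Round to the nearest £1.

£1,287,625

Set EPS_A = EPS_B: (EBIT − £1,000)(1 − 0.32) ÷ 730,000 = (EBIT − £565,000)(1 − 0.32) ÷ 410,000.
Cancelling (1 − t) and cross-multiplying: 410,000·(EBIT − 1,000) = 730,000·(EBIT − 565,000).
EBIT × (730,000 − 410,000) = 565,000 × 730,000 − 1,000 × 410,000 = 412,040,000,000, so EBIT = 412,040,000,000 ÷ 320,000 = 1,287,625.00.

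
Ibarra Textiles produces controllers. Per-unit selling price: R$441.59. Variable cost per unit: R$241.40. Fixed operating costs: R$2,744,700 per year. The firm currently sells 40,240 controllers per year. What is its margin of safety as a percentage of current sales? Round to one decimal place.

Contribution margin per unit = R$441.59 − R$241.40 = R$200.19. Break-even units = R$2,744,700 ÷ R$200.19 = 13,710.48; break-even revenue = 13,710.48 × R$441.59 = R$6,054,408.68.
Current sales = 40,240 × R$441.59 = R$17,769,581.60.
Margin of safety = (R$17,769,581.60 − R$6,054,408.68) ÷ R$17,769,581.60 = 65.9%.

65.9%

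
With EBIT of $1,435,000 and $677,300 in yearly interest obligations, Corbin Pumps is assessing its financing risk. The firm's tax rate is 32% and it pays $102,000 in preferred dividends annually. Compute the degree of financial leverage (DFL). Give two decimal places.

Annual interest charges come to $677,300.00.
Preferred dividends grossed up pre-tax: $102,000 / (1 − 0.32) = $150,000.00.
DFL = EBIT ÷ [EBIT − I − D_p/(1−t)] = $1,435,000 ÷ [$1,435,000 − $677,300.00 − $150,000.00] = $1,435,000 ÷ $607,700.00 = 2.3614.

2.36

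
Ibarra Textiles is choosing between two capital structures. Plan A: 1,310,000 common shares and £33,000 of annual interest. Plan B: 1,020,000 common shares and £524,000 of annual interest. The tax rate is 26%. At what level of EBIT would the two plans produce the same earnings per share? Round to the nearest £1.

£2,250,966

Set EPS_A = EPS_B: (EBIT − £33,000)(1 − 0.26) ÷ 1,310,000 = (EBIT − £524,000)(1 − 0.26) ÷ 1,020,000.
Cancelling (1 − t) and cross-multiplying: 1,020,000·(EBIT − 33,000) = 1,310,000·(EBIT − 524,000).
Solving, EBIT = (524,000·1,310,000 − 33,000·1,020,000) / (1,310,000 − 1,020,000) = 652,780,000,000 / 290,000 = 2,250,965.52.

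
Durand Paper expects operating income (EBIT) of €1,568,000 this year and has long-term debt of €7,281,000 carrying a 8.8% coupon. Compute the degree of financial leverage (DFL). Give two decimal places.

1.69

Interest = €640,728.00.
DFL = EBIT ÷ (EBIT − I) = €1,568,000 ÷ (€1,568,000 − €640,728.00) = €1,568,000 ÷ €927,272.00 = 1.6910.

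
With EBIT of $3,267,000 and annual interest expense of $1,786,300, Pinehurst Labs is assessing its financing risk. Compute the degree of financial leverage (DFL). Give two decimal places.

2.21

Annual interest charges come to $1,786,300.00.
Degree of financial leverage = EBIT / (EBIT − interest) = $3,267,000 / $1,480,700.00 = 2.2064.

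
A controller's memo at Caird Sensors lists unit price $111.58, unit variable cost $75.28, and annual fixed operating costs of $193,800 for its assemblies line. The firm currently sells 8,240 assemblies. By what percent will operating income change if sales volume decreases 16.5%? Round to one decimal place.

Contribution at this volume is 8,240 × $36.30 = $299,112.00.
Subtracting fixed costs: EBIT = $299,112.00 − $193,800 = $105,312.00.
DOL = contribution ÷ EBIT = $299,112.00 ÷ $105,312.00 = 2.8402.
%ΔEBIT = DOL × %ΔSales = 2.8402 × -16.5% = -46.9%.

-46.9%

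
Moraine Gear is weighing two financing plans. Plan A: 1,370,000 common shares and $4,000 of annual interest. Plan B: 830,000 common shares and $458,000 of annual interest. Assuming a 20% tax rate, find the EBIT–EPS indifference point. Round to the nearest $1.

At indifference, (EBIT − 4,000)(1 − t)/1,370,000 = (EBIT − 458,000)(1 − t)/830,000.
The (1 − t) factor cancels: (EBIT − 4,000) × 830,000 = (EBIT − 458,000) × 1,370,000.
EBIT × (1,370,000 − 830,000) = 458,000 × 1,370,000 − 4,000 × 830,000 = 624,140,000,000, so EBIT = 624,140,000,000 ÷ 540,000 = 1,155,814.81.

$1,155,815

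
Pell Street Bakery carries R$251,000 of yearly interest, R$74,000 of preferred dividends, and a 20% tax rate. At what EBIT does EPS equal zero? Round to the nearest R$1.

R$343,500

Grossing the preferred dividend up to pre-tax terms: R$74,000 / (1 − 0.20) = R$92,500.00.
EPS = 0 when EBIT covers interest plus the pre-tax preferred burden: R$251,000 + R$92,500.00 = R$343,500.00.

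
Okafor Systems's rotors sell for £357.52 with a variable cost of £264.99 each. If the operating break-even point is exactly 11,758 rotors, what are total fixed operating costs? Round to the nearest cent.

Contribution margin per unit = £357.52 − £264.99 = £92.53.
Since BE = FC / CM, FC = 11,758 × £92.53 = £1,087,967.74.

£1,087,967.74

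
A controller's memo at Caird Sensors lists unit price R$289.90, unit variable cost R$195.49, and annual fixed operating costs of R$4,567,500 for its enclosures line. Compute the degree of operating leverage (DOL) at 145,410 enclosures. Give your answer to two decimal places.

1.50

Total contribution margin = 145,410 × R$94.41 = R$13,728,158.10.
Operating income = contribution − fixed costs = R$13,728,158.10 − R$4,567,500 = R$9,160,658.10.
DOL = contribution ÷ EBIT = R$13,728,158.10 ÷ R$9,160,658.10 = 1.4986.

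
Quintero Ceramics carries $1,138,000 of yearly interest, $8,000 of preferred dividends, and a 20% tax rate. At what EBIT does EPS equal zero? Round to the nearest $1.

Grossing the preferred dividend up to pre-tax terms: $8,000 / (1 − 0.20) = $10,000.00.
Financial break-even EBIT = interest + D_p ÷ (1 − t) = $1,138,000 + $10,000.00 = $1,148,000.00.

$1,148,000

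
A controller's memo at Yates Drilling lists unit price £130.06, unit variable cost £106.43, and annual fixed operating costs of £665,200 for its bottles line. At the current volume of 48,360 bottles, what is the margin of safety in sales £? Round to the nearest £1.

Unit CM = price − variable cost = £130.06 − £106.43 = £23.63. Break-even units = £665,200 ÷ £23.63 = 28,150.66; break-even revenue = 28,150.66 × £130.06 = £3,661,274.31.
Actual sales revenue = 48,360 × £130.06 = £6,289,701.60.
Margin of safety = £6,289,701.60 − £3,661,274.31 = £2,628,427.

£2,628,427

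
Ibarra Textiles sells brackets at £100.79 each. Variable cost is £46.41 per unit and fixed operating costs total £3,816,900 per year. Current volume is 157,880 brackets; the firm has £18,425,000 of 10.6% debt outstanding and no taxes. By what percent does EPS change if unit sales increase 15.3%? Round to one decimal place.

Contribution at this volume is 157,880 × £54.38 = £8,585,514.40.
Subtracting fixed costs: EBIT = £8,585,514.40 − £3,816,900 = £4,768,614.40.
After interest of £1,953,050.00, pre-tax earnings = £2,815,564.40.
DCL = total CM / (EBIT − I) = £8,585,514.40 / £2,815,564.40 = 3.0493.
%ΔEPS = DCL × %ΔSales = 3.0493 × +15.3% = +46.7%.

+46.7%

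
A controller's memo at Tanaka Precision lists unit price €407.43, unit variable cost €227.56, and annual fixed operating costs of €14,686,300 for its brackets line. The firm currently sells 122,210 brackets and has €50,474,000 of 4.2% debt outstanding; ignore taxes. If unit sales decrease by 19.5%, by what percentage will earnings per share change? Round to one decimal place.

Contribution at this volume is 122,210 × €179.87 = €21,981,912.70.
EBIT = €21,981,912.70 − €14,686,300 = €7,295,612.70.
After interest of €2,119,908.00, pre-tax earnings = €5,175,704.70.
Degree of combined leverage = contribution ÷ (EBIT − I) = €21,981,912.70 ÷ €5,175,704.70 = 4.2471.
EPS therefore changes by 4.2471 × (-19.5%) = -82.8%.

-82.8%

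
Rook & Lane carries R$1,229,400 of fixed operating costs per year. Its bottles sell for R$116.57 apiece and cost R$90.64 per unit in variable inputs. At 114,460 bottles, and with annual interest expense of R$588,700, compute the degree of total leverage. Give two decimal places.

2.58

Contribution at this volume is 114,460 × R$25.93 = R$2,967,947.80.
Operating income = contribution − fixed costs = R$2,967,947.80 − R$1,229,400 = R$1,738,547.80. Interest = R$588,700.00.
DOL = R$2,967,947.80 ÷ R$1,738,547.80 = 1.7071; DFL = R$1,738,547.80 ÷ R$1,149,847.80 = 1.5120.
DCL = DOL × DFL = 1.7071 × 1.5120 = 2.5811.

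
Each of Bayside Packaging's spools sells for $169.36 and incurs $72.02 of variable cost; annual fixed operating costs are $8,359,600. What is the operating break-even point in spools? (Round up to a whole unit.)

85,881 spools

Unit CM = price − variable cost = $169.36 − $72.02 = $97.34.
Units to break even: $8,359,600 ÷ $97.34 = 85,880.42, rounded up to 85,881.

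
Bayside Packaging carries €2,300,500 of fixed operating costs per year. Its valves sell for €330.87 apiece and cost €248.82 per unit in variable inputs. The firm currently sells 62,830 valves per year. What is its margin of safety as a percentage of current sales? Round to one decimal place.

55.4%

Each unit contributes €330.87 − €248.82 = €82.05. Break-even units = €2,300,500 ÷ €82.05 = 28,037.78; break-even revenue = 28,037.78 × €330.87 = €9,276,860.88.
Current sales = 62,830 × €330.87 = €20,788,562.10.
Margin of safety = (€20,788,562.10 − €9,276,860.88) ÷ €20,788,562.10 = 55.4%.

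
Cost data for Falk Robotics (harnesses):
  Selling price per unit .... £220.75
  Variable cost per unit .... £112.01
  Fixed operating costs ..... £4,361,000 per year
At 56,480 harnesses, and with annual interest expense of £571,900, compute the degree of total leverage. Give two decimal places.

5.08

Total contribution margin = 56,480 × £108.74 = £6,141,635.20.
EBIT = £6,141,635.20 − £4,361,000 = £1,780,635.20. Interest = £571,900.00.
DOL = £6,141,635.20 ÷ £1,780,635.20 = 3.4491; DFL = £1,780,635.20 ÷ £1,208,735.20 = 1.4731.
DCL = DOL × DFL = 3.4491 × 1.4731 = 5.0809.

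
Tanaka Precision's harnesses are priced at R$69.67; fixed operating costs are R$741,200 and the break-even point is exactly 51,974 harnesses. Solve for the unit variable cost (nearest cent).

Contribution per unit must be FC / Q = R$741,200 / 51,974 = R$14.2610.
Variable cost per unit = R$69.67 − R$14.2610 = R$55.41.

R$55.41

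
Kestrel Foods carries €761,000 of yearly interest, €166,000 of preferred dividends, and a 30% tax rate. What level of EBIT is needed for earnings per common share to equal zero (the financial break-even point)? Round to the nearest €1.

€998,143

Preferred dividends are paid after tax, so their pre-tax equivalent is €166,000 ÷ (1 − 0.30) = €237,142.86.
Financial break-even EBIT = interest + D_p ÷ (1 − t) = €761,000 + €237,142.86 = €998,142.86.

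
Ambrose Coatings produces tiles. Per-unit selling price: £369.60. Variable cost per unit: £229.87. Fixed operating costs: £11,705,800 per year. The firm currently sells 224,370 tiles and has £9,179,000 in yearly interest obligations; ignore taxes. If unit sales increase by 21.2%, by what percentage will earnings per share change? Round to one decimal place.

Contribution at this volume is 224,370 × £139.73 = £31,351,220.10.
EBIT = £31,351,220.10 − £11,705,800 = £19,645,420.10.
Interest = £9,179,000.00, so EBIT − I = £10,466,420.10.
DCL = total CM / (EBIT − I) = £31,351,220.10 / £10,466,420.10 = 2.9954.
EPS therefore changes by 2.9954 × (+21.2%) = +63.5%.

+63.5%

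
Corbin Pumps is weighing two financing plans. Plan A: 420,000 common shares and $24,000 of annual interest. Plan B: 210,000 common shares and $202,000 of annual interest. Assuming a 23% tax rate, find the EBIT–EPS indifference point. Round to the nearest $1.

$380,000

At indifference, (EBIT − 24,000)(1 − t)/420,000 = (EBIT − 202,000)(1 − t)/210,000.
The (1 − t) factor cancels: (EBIT − 24,000) × 210,000 = (EBIT − 202,000) × 420,000.
EBIT × (420,000 − 210,000) = 202,000 × 420,000 − 24,000 × 210,000 = 79,800,000,000, so EBIT = 79,800,000,000 ÷ 210,000 = 380,000.00.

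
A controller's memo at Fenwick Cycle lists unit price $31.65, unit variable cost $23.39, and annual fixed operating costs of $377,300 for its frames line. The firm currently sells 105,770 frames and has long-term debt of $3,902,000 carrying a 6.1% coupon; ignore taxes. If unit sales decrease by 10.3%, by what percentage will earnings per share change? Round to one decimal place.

-34.8%

Contribution at this volume is 105,770 × $8.26 = $873,660.20.
EBIT = $873,660.20 − $377,300 = $496,360.20.
After interest of $238,022.00, pre-tax earnings = $258,338.20.
Degree of combined leverage = contribution ÷ (EBIT − I) = $873,660.20 ÷ $258,338.20 = 3.3818.
%ΔEPS = DCL × %ΔSales = 3.3818 × -10.3% = -34.8%.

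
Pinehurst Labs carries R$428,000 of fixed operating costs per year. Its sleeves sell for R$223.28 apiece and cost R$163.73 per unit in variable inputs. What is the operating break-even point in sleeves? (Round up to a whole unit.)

7,188 sleeves

Each unit contributes R$223.28 − R$163.73 = R$59.55.
Break-even Q = R$428,000 / R$59.55 = 7,187.24 → 7,188 sleeves.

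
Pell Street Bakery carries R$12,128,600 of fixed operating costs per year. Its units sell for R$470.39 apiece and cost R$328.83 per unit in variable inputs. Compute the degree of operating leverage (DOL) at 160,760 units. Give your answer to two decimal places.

Contribution at this volume is 160,760 × R$141.56 = R$22,757,185.60.
Operating income = contribution − fixed costs = R$22,757,185.60 − R$12,128,600 = R$10,628,585.60.
Degree of operating leverage = R$22,757,185.60 / R$10,628,585.60 = 2.1411.

2.14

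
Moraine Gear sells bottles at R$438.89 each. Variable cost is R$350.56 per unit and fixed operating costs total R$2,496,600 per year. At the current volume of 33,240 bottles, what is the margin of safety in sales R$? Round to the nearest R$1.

R$2,183,714

Contribution margin per unit = R$438.89 − R$350.56 = R$88.33. Break-even units = R$2,496,600 ÷ R$88.33 = 28,264.46; break-even revenue = 28,264.46 × R$438.89 = R$12,404,990.08.
Current sales = 33,240 × R$438.89 = R$14,588,703.60.
Margin of safety = R$14,588,703.60 − R$12,404,990.08 = R$2,183,714.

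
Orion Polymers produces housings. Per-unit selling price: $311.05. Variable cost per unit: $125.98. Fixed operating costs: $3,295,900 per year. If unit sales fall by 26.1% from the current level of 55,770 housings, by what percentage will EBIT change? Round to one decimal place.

At 55,770 units, contribution = 55,770 × $185.07 = $10,321,353.90.
Operating income = contribution − fixed costs = $10,321,353.90 − $3,295,900 = $7,025,453.90.
Degree of operating leverage = $10,321,353.90 / $7,025,453.90 = 1.4691.
%ΔEBIT = DOL × %ΔSales = 1.4691 × -26.1% = -38.3%.

-38.3%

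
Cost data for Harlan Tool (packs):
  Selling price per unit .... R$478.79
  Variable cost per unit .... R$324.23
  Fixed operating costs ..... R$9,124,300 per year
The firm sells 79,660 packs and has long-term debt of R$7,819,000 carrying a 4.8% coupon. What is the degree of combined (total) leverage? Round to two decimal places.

At 79,660 units, contribution = 79,660 × R$154.56 = R$12,312,249.60.
Subtracting fixed costs: EBIT = R$12,312,249.60 − R$9,124,300 = R$3,187,949.60. Interest = R$375,312.00, so EBIT − I = R$2,812,637.60.
Degree of total leverage = total CM / (EBIT − interest) = R$12,312,249.60 / R$2,812,637.60 = 4.3775.

4.38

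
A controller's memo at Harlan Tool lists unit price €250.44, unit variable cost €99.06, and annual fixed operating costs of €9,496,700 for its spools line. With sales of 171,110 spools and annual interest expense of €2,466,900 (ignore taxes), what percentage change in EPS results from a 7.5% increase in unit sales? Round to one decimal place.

+13.9%

Total contribution margin = 171,110 × €151.38 = €25,902,631.80.
Operating income = contribution − fixed costs = €25,902,631.80 − €9,496,700 = €16,405,931.80.
After interest of €2,466,900.00, pre-tax earnings = €13,939,031.80.
Degree of combined leverage = contribution ÷ (EBIT − I) = €25,902,631.80 ÷ €13,939,031.80 = 1.8583.
%ΔEPS = DCL × %ΔSales = 1.8583 × +7.5% = +13.9%.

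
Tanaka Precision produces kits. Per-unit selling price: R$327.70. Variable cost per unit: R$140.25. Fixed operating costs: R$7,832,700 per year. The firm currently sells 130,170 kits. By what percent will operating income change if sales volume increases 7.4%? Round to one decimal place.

At 130,170 units, contribution = 130,170 × R$187.45 = R$24,400,366.50.
EBIT = R$24,400,366.50 − R$7,832,700 = R$16,567,666.50.
Degree of operating leverage = R$24,400,366.50 / R$16,567,666.50 = 1.4728.
Operating income changes by 1.4728 × +7.4% = +10.9%.

+10.9%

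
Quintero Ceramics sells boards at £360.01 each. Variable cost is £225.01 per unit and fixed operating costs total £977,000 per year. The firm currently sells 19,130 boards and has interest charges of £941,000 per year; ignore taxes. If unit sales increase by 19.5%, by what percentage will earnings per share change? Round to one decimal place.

+75.8%

Total contribution margin = 19,130 × £135.00 = £2,582,550.00.
Operating income = contribution − fixed costs = £2,582,550.00 − £977,000 = £1,605,550.00.
Interest = £941,000.00, so EBIT − I = £664,550.00.
DCL = total CM / (EBIT − I) = £2,582,550.00 / £664,550.00 = 3.8862.
%ΔEPS = DCL × %ΔSales = 3.8862 × +19.5% = +75.8%.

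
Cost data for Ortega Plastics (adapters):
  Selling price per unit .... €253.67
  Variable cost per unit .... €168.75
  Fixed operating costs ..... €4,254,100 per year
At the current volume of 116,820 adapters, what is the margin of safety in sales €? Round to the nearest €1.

€16,926,033

Contribution margin per unit = €253.67 − €168.75 = €84.92. Break-even units = €4,254,100 ÷ €84.92 = 50,095.38; break-even revenue = 50,095.38 × €253.67 = €12,707,696.03.
Actual sales revenue = 116,820 × €253.67 = €29,633,729.40.
Margin of safety = €29,633,729.40 − €12,707,696.03 = €16,926,033.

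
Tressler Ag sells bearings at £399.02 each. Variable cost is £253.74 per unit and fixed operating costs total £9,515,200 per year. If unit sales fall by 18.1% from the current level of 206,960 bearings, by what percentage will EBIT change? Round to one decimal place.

Contribution at this volume is 206,960 × £145.28 = £30,067,148.80.
Subtracting fixed costs: EBIT = £30,067,148.80 − £9,515,200 = £20,551,948.80.
DOL = contribution ÷ EBIT = £30,067,148.80 ÷ £20,551,948.80 = 1.4630.
%ΔEBIT = DOL × %ΔSales = 1.4630 × -18.1% = -26.5%.

-26.5%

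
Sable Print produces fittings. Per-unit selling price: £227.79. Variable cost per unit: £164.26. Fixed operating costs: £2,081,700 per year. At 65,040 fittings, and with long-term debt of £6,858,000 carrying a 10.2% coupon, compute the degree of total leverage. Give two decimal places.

Contribution at this volume is 65,040 × £63.53 = £4,131,991.20.
Operating income = contribution − fixed costs = £4,131,991.20 − £2,081,700 = £2,050,291.20. Interest = £699,516.00.
DOL = £4,131,991.20 ÷ £2,050,291.20 = 2.0153; DFL = £2,050,291.20 ÷ £1,350,775.20 = 1.5179.
Combined leverage = 2.0153 × 1.5179 = 3.0590.

3.06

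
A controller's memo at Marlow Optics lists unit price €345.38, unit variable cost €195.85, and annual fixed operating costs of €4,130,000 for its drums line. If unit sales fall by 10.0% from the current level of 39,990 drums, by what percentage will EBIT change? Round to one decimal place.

Contribution at this volume is 39,990 × €149.53 = €5,979,704.70.
Operating income = contribution − fixed costs = €5,979,704.70 − €4,130,000 = €1,849,704.70.
DOL = contribution ÷ EBIT = €5,979,704.70 ÷ €1,849,704.70 = 3.2328.
%ΔEBIT = DOL × %ΔSales = 3.2328 × -10.0% = -32.3%.

-32.3%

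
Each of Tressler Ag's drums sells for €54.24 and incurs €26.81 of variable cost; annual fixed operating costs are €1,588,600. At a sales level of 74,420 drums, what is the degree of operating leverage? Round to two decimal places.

4.51

Contribution at this volume is 74,420 × €27.43 = €2,041,340.60.
Operating income = contribution − fixed costs = €2,041,340.60 − €1,588,600 = €452,740.60.
DOL = contribution ÷ EBIT = €2,041,340.60 ÷ €452,740.60 = 4.5089.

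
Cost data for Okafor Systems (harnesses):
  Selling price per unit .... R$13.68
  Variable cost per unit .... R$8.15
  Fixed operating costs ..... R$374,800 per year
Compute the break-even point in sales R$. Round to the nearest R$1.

Contribution margin per unit = R$13.68 − R$8.15 = R$5.53, a CM ratio of R$5.53 ÷ R$13.68 = 0.4042.
Break-even revenue = fixed costs × price ÷ CM = R$374,800 × R$13.68 ÷ R$5.53 = R$927,173.

R$927,173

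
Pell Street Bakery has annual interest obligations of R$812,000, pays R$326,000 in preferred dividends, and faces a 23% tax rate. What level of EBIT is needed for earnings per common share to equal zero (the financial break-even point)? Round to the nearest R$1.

Preferred dividends are paid after tax, so their pre-tax equivalent is R$326,000 ÷ (1 − 0.23) = R$423,376.62.
EPS = 0 when EBIT covers interest plus the pre-tax preferred burden: R$812,000 + R$423,376.62 = R$1,235,376.62.

R$1,235,377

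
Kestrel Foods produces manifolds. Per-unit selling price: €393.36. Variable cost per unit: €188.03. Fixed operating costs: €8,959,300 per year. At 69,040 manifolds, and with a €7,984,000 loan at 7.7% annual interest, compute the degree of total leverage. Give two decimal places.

3.08

Total contribution margin = 69,040 × €205.33 = €14,175,983.20.
EBIT = €14,175,983.20 − €8,959,300 = €5,216,683.20. Interest = €614,768.00, so EBIT − I = €4,601,915.20.
Degree of total leverage = total CM / (EBIT − interest) = €14,175,983.20 / €4,601,915.20 = 3.0805.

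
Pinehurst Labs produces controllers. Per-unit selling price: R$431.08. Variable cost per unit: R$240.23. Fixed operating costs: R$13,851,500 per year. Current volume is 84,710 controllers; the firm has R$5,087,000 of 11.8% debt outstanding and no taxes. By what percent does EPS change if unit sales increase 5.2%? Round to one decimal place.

+49.0%

Total contribution margin = 84,710 × R$190.85 = R$16,166,903.50.
Subtracting fixed costs: EBIT = R$16,166,903.50 − R$13,851,500 = R$2,315,403.50.
After interest of R$600,266.00, pre-tax earnings = R$1,715,137.50.
Degree of combined leverage = contribution ÷ (EBIT − I) = R$16,166,903.50 ÷ R$1,715,137.50 = 9.4260.
%ΔEPS = DCL × %ΔSales = 9.4260 × +5.2% = +49.0%.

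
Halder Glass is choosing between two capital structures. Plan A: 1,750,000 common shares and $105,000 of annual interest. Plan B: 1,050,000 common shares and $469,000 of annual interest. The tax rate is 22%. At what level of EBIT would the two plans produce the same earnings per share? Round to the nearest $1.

Set EPS_A = EPS_B: (EBIT − $105,000)(1 − 0.22) ÷ 1,750,000 = (EBIT − $469,000)(1 − 0.22) ÷ 1,050,000.
The (1 − t) factor cancels: (EBIT − 105,000) × 1,050,000 = (EBIT − 469,000) × 1,750,000.
Solving, EBIT = (469,000·1,750,000 − 105,000·1,050,000) / (1,750,000 − 1,050,000) = 710,500,000,000 / 700,000 = 1,015,000.00.

$1,015,000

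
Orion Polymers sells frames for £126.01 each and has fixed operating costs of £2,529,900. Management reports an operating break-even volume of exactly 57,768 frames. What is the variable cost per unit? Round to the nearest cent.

£82.22

At break-even, FC = Q × (P − VC), so P − VC = £2,529,900 ÷ 57,768 = £43.7941.
Hence VC = price − CM = £126.01 − £43.7941 = £82.22.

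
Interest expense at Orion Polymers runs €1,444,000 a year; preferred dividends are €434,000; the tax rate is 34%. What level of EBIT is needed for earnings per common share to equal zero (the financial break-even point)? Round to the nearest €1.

Grossing the preferred dividend up to pre-tax terms: €434,000 / (1 − 0.34) = €657,575.76.
Financial break-even EBIT = interest + D_p ÷ (1 − t) = €1,444,000 + €657,575.76 = €2,101,575.76.

€2,101,576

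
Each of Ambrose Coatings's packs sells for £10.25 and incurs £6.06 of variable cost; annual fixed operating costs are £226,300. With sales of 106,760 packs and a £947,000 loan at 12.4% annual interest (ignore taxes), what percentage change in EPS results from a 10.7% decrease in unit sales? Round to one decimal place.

-46.2%

Contribution at this volume is 106,760 × £4.19 = £447,324.40.
Operating income = contribution − fixed costs = £447,324.40 − £226,300 = £221,024.40.
Interest = £117,428.00, so EBIT − I = £103,596.40.
DCL = total CM / (EBIT − I) = £447,324.40 / £103,596.40 = 4.3180.
EPS therefore changes by 4.3180 × (-10.7%) = -46.2%.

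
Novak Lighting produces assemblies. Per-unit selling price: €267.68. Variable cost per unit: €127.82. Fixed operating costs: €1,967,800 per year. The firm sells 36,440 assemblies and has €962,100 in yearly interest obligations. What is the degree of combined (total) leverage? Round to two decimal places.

2.35

Contribution at this volume is 36,440 × €139.86 = €5,096,498.40.
Subtracting fixed costs: EBIT = €5,096,498.40 − €1,967,800 = €3,128,698.40. Interest = €962,100.00, so EBIT − I = €2,166,598.40.
Degree of total leverage = total CM / (EBIT − interest) = €5,096,498.40 / €2,166,598.40 = 2.3523.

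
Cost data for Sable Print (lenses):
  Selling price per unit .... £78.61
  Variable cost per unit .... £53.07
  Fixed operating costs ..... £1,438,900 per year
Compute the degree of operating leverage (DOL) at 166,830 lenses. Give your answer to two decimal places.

At 166,830 units, contribution = 166,830 × £25.54 = £4,260,838.20.
Operating income = contribution − fixed costs = £4,260,838.20 − £1,438,900 = £2,821,938.20.
So DOL = total CM / EBIT = £4,260,838.20 / £2,821,938.20 = 1.5099.

1.51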